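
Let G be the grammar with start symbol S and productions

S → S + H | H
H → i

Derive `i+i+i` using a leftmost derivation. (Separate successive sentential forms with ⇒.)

S ⇒ S+H ⇒ S+H+H ⇒ H+H+H ⇒ i+H+H ⇒ i+i+H ⇒ i+i+i

S ⇒ S+H   [S → S + H]
S+H ⇒ S+H+H   [S → S + H]
S+H+H ⇒ H+H+H   [S → H]
H+H+H ⇒ i+H+H   [H → i]
i+H+H ⇒ i+i+H   [H → i]
i+i+H ⇒ i+i+i   [H → i]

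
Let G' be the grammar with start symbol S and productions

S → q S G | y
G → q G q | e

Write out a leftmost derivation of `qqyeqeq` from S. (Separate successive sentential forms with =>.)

S => qSG => qqSGG => qqyGG => qqyeG => qqyeqGq => qqyeqeq

S => qSG   [S → q S G]
qSG => qqSGG   [S → q S G]
qqSGG => qqyGG   [S → y]
qqyGG => qqyeG   [G → e]
qqyeG => qqyeqGq   [G → q G q]
qqyeqGq => qqyeqeq   [G → e]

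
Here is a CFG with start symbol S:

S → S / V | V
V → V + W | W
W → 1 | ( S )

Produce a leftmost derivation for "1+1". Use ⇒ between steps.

S ⇒ V ⇒ V+W ⇒ W+W ⇒ 1+W ⇒ 1+1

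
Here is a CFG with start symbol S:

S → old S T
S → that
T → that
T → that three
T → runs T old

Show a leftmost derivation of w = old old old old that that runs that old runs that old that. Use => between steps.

S => old S T => old old S T T => old old old S T T T => old old old old S T T T T => old old old old that T T T T => old old old old that that T T T => old old old old that that runs T old T T => old old old old that that runs that old T T => old old old old that that runs that old runs T old T => old old old old that that runs that old runs that old T => old old old old that that runs that old runs that old that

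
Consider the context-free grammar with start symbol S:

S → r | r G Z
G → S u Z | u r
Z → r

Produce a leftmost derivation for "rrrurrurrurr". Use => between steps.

S => rGZ => rSuZZ => rrGZuZZ => rrSuZZuZZ => rrrGZuZZuZZ => rrrurZuZZuZZ => rrrurruZZuZZ => rrrurrurZuZZ => rrrurrurruZZ => rrrurrurrurZ => rrrurrurrurr

S => rGZ   [S → r G Z]
rGZ => rSuZZ   [G → S u Z]
rSuZZ => rrGZuZZ   [S → r G Z]
rrGZuZZ => rrSuZZuZZ   [G → S u Z]
rrSuZZuZZ => rrrGZuZZuZZ   [S → r G Z]
rrrGZuZZuZZ => rrrurZuZZuZZ   [G → u r]
rrrurZuZZuZZ => rrrurruZZuZZ   [Z → r]
rrrurruZZuZZ => rrrurrurZuZZ   [Z → r]
rrrurrurZuZZ => rrrurrurruZZ   [Z → r]
rrrurrurruZZ => rrrurrurrurZ   [Z → r]
rrrurrurrurZ => rrrurrurrurr   [Z → r]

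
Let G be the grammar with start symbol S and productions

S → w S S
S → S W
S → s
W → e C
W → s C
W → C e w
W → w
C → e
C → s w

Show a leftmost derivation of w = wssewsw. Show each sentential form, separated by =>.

S => SW => wSSW => wSWSW => wSWWSW => wsWWSW => wssCWSW => wsseWSW => wssewSW => wssewsW => wssewsw

S => SW   [S → S W]
SW => wSSW   [S → w S S]
wSSW => wSWSW   [S → S W]
wSWSW => wSWWSW   [S → S W]
wSWWSW => wsWWSW   [S → s]
wsWWSW => wssCWSW   [W → s C]
wssCWSW => wsseWSW   [C → e]
wsseWSW => wssewSW   [W → w]
wssewSW => wssewsW   [S → s]
wssewsW => wssewsw   [W → w]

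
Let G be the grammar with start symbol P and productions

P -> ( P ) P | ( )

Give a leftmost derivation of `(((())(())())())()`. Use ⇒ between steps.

P ⇒ (P)P ⇒ ((P)P)P ⇒ (((P)P)P)P ⇒ (((())P)P)P ⇒ (((())(P)P)P)P ⇒ (((())(())P)P)P ⇒ (((())(())())P)P ⇒ (((())(())())())P ⇒ (((())(())())())()

P ⇒ (P)P   [P -> ( P ) P]
(P)P ⇒ ((P)P)P   [P -> ( P ) P]
((P)P)P ⇒ (((P)P)P)P   [P -> ( P ) P]
(((P)P)P)P ⇒ (((())P)P)P   [P -> ( )]
(((())P)P)P ⇒ (((())(P)P)P)P   [P -> ( P ) P]
(((())(P)P)P)P ⇒ (((())(())P)P)P   [P -> ( )]
(((())(())P)P)P ⇒ (((())(())())P)P   [P -> ( )]
(((())(())())P)P ⇒ (((())(())())())P   [P -> ( )]
(((())(())())())P ⇒ (((())(())())())()   [P -> ( )]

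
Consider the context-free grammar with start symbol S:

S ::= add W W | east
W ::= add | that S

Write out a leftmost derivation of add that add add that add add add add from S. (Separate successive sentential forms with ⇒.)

S ⇒ add W W ⇒ add that S W ⇒ add that add W W W ⇒ add that add add W W ⇒ add that add add that S W ⇒ add that add add that add W W W ⇒ add that add add that add add W W ⇒ add that add add that add add add W ⇒ add that add add that add add add add

S ⇒ add W W   [S ::= add W W]
add W W ⇒ add that S W   [W ::= that S]
add that S W ⇒ add that add W W W   [S ::= add W W]
add that add W W W ⇒ add that add add W W   [W ::= add]
add that add add W W ⇒ add that add add that S W   [W ::= that S]
add that add add that S W ⇒ add that add add that add W W W   [S ::= add W W]
add that add add that add W W W ⇒ add that add add that add add W W   [W ::= add]
add that add add that add add W W ⇒ add that add add that add add add W   [W ::= add]
add that add add that add add add W ⇒ add that add add that add add add add   [W ::= add]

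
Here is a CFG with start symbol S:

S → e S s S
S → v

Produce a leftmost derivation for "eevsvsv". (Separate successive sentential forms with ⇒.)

S ⇒ eSsS ⇒ eeSsSsS ⇒ eevsSsS ⇒ eevsvsS ⇒ eevsvsv

S ⇒ eSsS   [S → e S s S]
eSsS ⇒ eeSsSsS   [S → e S s S]
eeSsSsS ⇒ eevsSsS   [S → v]
eevsSsS ⇒ eevsvsS   [S → v]
eevsvsS ⇒ eevsvsv   [S → v]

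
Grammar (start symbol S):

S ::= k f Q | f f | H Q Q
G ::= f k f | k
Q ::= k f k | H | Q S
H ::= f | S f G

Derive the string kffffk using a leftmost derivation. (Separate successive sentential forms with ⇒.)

S⇒kfQ⇒kfH⇒kfSfG⇒kffffG⇒kffffk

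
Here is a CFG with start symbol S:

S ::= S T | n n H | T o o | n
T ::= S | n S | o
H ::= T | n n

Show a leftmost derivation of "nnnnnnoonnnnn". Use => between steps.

S => ST => STT => nnHTT => nnnnTT => nnnnnST => nnnnnSTT => nnnnnTooTT => nnnnnSooTT => nnnnnnooTT => nnnnnnooST => nnnnnnoonT => nnnnnnoonS => nnnnnnoonnnH => nnnnnnoonnnnn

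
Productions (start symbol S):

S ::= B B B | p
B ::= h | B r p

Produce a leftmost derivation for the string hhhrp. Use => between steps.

S => BBB => hBB => hhB => hhBrp => hhhrp

S => BBB   [S ::= B B B]
BBB => hBB   [B ::= h]
hBB => hhB   [B ::= h]
hhB => hhBrp   [B ::= B r p]
hhBrp => hhhrp   [B ::= h]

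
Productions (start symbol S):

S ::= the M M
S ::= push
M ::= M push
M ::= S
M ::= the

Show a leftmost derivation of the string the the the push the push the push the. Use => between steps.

S => the M M   [S ::= the M M]
the M M => the M push M   [M ::= M push]
the M push M => the S push M   [M ::= S]
the S push M => the the M M push M   [S ::= the M M]
the the M M push M => the the M push M push M   [M ::= M push]
the the M push M push M => the the S push M push M   [M ::= S]
the the S push M push M => the the the M M push M push M   [S ::= the M M]
the the the M M push M push M => the the the S M push M push M   [M ::= S]
the the the S M push M push M => the the the push M push M push M   [S ::= push]
the the the push M push M push M => the the the push the push M push M   [M ::= the]
the the the push the push M push M => the the the push the push the push M   [M ::= the]
the the the push the push the push M => the the the push the push the push the   [M ::= the]

S => the M M => the M push M => the S push M => the the M M push M => the the M push M push M => the the S push M push M => the the the M M push M push M => the the the S M push M push M => the the the push M push M push M => the the the push the push M push M => the the the push the push the push M => the the the push the push the push the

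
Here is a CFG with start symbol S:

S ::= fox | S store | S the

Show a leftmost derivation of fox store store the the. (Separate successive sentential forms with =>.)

S => S the   [S ::= S the]
S the => S the the   [S ::= S the]
S the the => S store the the   [S ::= S store]
S store the the => S store store the the   [S ::= S store]
S store store the the => fox store store the the   [S ::= fox]

S => S the => S the the => S store the the => S store store the the => fox store store the the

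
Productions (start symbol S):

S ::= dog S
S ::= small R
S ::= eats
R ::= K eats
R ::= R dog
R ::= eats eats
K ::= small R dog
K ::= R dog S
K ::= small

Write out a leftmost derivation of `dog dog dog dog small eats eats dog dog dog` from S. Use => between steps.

S => dog S   [S ::= dog S]
dog S => dog dog S   [S ::= dog S]
dog dog S => dog dog dog S   [S ::= dog S]
dog dog dog S => dog dog dog dog S   [S ::= dog S]
dog dog dog dog S => dog dog dog dog small R   [S ::= small R]
dog dog dog dog small R => dog dog dog dog small R dog   [R ::= R dog]
dog dog dog dog small R dog => dog dog dog dog small R dog dog   [R ::= R dog]
dog dog dog dog small R dog dog => dog dog dog dog small R dog dog dog   [R ::= R dog]
dog dog dog dog small R dog dog dog => dog dog dog dog small eats eats dog dog dog   [R ::= eats eats]

S => dog S => dog dog S => dog dog dog S => dog dog dog dog S => dog dog dog dog small R => dog dog dog dog small R dog => dog dog dog dog small R dog dog => dog dog dog dog small R dog dog dog => dog dog dog dog small eats eats dog dog dog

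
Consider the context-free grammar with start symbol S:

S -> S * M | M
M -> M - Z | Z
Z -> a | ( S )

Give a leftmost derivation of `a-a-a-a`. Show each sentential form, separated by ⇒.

S ⇒ M   [S -> M]
M ⇒ M-Z   [M -> M - Z]
M-Z ⇒ M-Z-Z   [M -> M - Z]
M-Z-Z ⇒ M-Z-Z-Z   [M -> M - Z]
M-Z-Z-Z ⇒ Z-Z-Z-Z   [M -> Z]
Z-Z-Z-Z ⇒ a-Z-Z-Z   [Z -> a]
a-Z-Z-Z ⇒ a-a-Z-Z   [Z -> a]
a-a-Z-Z ⇒ a-a-a-Z   [Z -> a]
a-a-a-Z ⇒ a-a-a-a   [Z -> a]

S⇒M⇒M-Z⇒M-Z-Z⇒M-Z-Z-Z⇒Z-Z-Z-Z⇒a-Z-Z-Z⇒a-a-Z-Z⇒a-a-a-Z⇒a-a-a-a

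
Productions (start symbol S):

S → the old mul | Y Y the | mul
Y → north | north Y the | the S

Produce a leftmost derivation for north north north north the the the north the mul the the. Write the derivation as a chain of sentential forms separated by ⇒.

S ⇒ Y Y the ⇒ north Y the Y the ⇒ north north Y the the Y the ⇒ north north north Y the the the Y the ⇒ north north north north the the the Y the ⇒ north north north north the the the north Y the the ⇒ north north north north the the the north the S the the ⇒ north north north north the the the north the mul the the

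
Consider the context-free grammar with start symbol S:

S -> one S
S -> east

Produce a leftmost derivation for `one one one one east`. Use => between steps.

S => one S   [S -> one S]
one S => one one S   [S -> one S]
one one S => one one one S   [S -> one S]
one one one S => one one one one S   [S -> one S]
one one one one S => one one one one east   [S -> east]

S => one S => one one S => one one one S => one one one one S => one one one one east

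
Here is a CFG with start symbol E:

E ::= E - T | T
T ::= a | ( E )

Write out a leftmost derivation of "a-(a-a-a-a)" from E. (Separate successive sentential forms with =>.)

E => E-T => T-T => a-T => a-(E) => a-(E-T) => a-(E-T-T) => a-(E-T-T-T) => a-(T-T-T-T) => a-(a-T-T-T) => a-(a-a-T-T) => a-(a-a-a-T) => a-(a-a-a-a)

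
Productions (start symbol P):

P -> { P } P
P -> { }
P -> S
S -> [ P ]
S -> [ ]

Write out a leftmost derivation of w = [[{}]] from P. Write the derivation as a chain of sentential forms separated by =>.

P=>S=>[P]=>[S]=>[[P]]=>[[{}]]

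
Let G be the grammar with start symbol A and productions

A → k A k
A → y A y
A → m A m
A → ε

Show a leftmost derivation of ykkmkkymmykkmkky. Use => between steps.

A => yAy   [A → y A y]
yAy => ykAky   [A → k A k]
ykAky => ykkAkky   [A → k A k]
ykkAkky => ykkmAmkky   [A → m A m]
ykkmAmkky => ykkmkAkmkky   [A → k A k]
ykkmkAkmkky => ykkmkkAkkmkky   [A → k A k]
ykkmkkAkkmkky => ykkmkkyAykkmkky   [A → y A y]
ykkmkkyAykkmkky => ykkmkkymAmykkmkky   [A → m A m]
ykkmkkymAmykkmkky => ykkmkkymmykkmkky   [A → ε]

A=>yAy=>ykAky=>ykkAkky=>ykkmAmkky=>ykkmkAkmkky=>ykkmkkAkkmkky=>ykkmkkyAykkmkky=>ykkmkkymAmykkmkky=>ykkmkkymmykkmkky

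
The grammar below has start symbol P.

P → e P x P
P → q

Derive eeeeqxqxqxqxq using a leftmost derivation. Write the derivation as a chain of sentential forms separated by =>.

P => ePxP => eePxPxP => eeePxPxPxP => eeeePxPxPxPxP => eeeeqxPxPxPxP => eeeeqxqxPxPxP => eeeeqxqxqxPxP => eeeeqxqxqxqxP => eeeeqxqxqxqxq

P => ePxP   [P → e P x P]
ePxP => eePxPxP   [P → e P x P]
eePxPxP => eeePxPxPxP   [P → e P x P]
eeePxPxPxP => eeeePxPxPxPxP   [P → e P x P]
eeeePxPxPxPxP => eeeeqxPxPxPxP   [P → q]
eeeeqxPxPxPxP => eeeeqxqxPxPxP   [P → q]
eeeeqxqxPxPxP => eeeeqxqxqxPxP   [P → q]
eeeeqxqxqxPxP => eeeeqxqxqxqxP   [P → q]
eeeeqxqxqxqxP => eeeeqxqxqxqxq   [P → q]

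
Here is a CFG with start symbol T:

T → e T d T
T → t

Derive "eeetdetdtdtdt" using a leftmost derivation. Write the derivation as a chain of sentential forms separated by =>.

T=>eTdT=>eeTdTdT=>eeeTdTdTdT=>eeetdTdTdT=>eeetdeTdTdTdT=>eeetdetdTdTdT=>eeetdetdtdTdT=>eeetdetdtdtdT=>eeetdetdtdtdt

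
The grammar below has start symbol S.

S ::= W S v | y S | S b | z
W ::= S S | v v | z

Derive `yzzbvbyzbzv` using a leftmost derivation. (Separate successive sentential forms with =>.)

S => WSv   [S ::= W S v]
WSv => SSSv   [W ::= S S]
SSSv => ySSSv   [S ::= y S]
ySSSv => ySbSSv   [S ::= S b]
ySbSSv => yWSvbSSv   [S ::= W S v]
yWSvbSSv => yzSvbSSv   [W ::= z]
yzSvbSSv => yzSbvbSSv   [S ::= S b]
yzSbvbSSv => yzzbvbSSv   [S ::= z]
yzzbvbSSv => yzzbvbSbSv   [S ::= S b]
yzzbvbSbSv => yzzbvbySbSv   [S ::= y S]
yzzbvbySbSv => yzzbvbyzbSv   [S ::= z]
yzzbvbyzbSv => yzzbvbyzbzv   [S ::= z]

S=>WSv=>SSSv=>ySSSv=>ySbSSv=>yWSvbSSv=>yzSvbSSv=>yzSbvbSSv=>yzzbvbSSv=>yzzbvbSbSv=>yzzbvbySbSv=>yzzbvbyzbSv=>yzzbvbyzbzv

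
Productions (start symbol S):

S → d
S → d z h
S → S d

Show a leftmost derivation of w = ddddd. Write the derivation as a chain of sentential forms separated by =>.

S => Sd => Sdd => Sddd => Sdddd => ddddd

S => Sd   [S → S d]
Sd => Sdd   [S → S d]
Sdd => Sddd   [S → S d]
Sddd => Sdddd   [S → S d]
Sdddd => ddddd   [S → d]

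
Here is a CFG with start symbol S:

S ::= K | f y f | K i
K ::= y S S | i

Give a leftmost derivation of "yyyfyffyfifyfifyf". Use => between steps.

S => K => ySS => yKiS => yySSiS => yyKiSiS => yyySSiSiS => yyyfyfSiSiS => yyyfyffyfiSiS => yyyfyffyfifyfiS => yyyfyffyfifyfifyf

S => K   [S ::= K]
K => ySS   [K ::= y S S]
ySS => yKiS   [S ::= K i]
yKiS => yySSiS   [K ::= y S S]
yySSiS => yyKiSiS   [S ::= K i]
yyKiSiS => yyySSiSiS   [K ::= y S S]
yyySSiSiS => yyyfyfSiSiS   [S ::= f y f]
yyyfyfSiSiS => yyyfyffyfiSiS   [S ::= f y f]
yyyfyffyfiSiS => yyyfyffyfifyfiS   [S ::= f y f]
yyyfyffyfifyfiS => yyyfyffyfifyfifyf   [S ::= f y f]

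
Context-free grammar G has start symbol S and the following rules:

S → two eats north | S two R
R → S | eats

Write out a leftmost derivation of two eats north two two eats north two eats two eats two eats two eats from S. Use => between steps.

S => S two R => S two R two R => S two R two R two R => S two R two R two R two R => two eats north two R two R two R two R => two eats north two S two R two R two R => two eats north two S two R two R two R two R => two eats north two two eats north two R two R two R two R => two eats north two two eats north two eats two R two R two R => two eats north two two eats north two eats two eats two R two R => two eats north two two eats north two eats two eats two eats two R => two eats north two two eats north two eats two eats two eats two eats

S => S two R   [S → S two R]
S two R => S two R two R   [S → S two R]
S two R two R => S two R two R two R   [S → S two R]
S two R two R two R => S two R two R two R two R   [S → S two R]
S two R two R two R two R => two eats north two R two R two R two R   [S → two eats north]
two eats north two R two R two R two R => two eats north two S two R two R two R   [R → S]
two eats north two S two R two R two R => two eats north two S two R two R two R two R   [S → S two R]
two eats north two S two R two R two R two R => two eats north two two eats north two R two R two R two R   [S → two eats north]
two eats north two two eats north two R two R two R two R => two eats north two two eats north two eats two R two R two R   [R → eats]
two eats north two two eats north two eats two R two R two R => two eats north two two eats north two eats two eats two R two R   [R → eats]
two eats north two two eats north two eats two eats two R two R => two eats north two two eats north two eats two eats two eats two R   [R → eats]
two eats north two two eats north two eats two eats two eats two R => two eats north two two eats north two eats two eats two eats two eats   [R → eats]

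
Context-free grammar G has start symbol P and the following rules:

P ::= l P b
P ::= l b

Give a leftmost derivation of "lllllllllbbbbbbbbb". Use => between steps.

P => lPb => llPbb => lllPbbb => llllPbbbb => lllllPbbbbb => llllllPbbbbbb => lllllllPbbbbbbb => llllllllPbbbbbbbb => lllllllllbbbbbbbbb

P => lPb   [P ::= l P b]
lPb => llPbb   [P ::= l P b]
llPbb => lllPbbb   [P ::= l P b]
lllPbbb => llllPbbbb   [P ::= l P b]
llllPbbbb => lllllPbbbbb   [P ::= l P b]
lllllPbbbbb => llllllPbbbbbb   [P ::= l P b]
llllllPbbbbbb => lllllllPbbbbbbb   [P ::= l P b]
lllllllPbbbbbbb => llllllllPbbbbbbbb   [P ::= l P b]
llllllllPbbbbbbbb => lllllllllbbbbbbbbb   [P ::= l b]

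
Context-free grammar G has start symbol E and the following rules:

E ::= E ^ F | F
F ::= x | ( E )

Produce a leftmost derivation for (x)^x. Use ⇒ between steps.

E ⇒ E^F ⇒ F^F ⇒ (E)^F ⇒ (F)^F ⇒ (x)^F ⇒ (x)^x

E ⇒ E^F   [E ::= E ^ F]
E^F ⇒ F^F   [E ::= F]
F^F ⇒ (E)^F   [F ::= ( E )]
(E)^F ⇒ (F)^F   [E ::= F]
(F)^F ⇒ (x)^F   [F ::= x]
(x)^F ⇒ (x)^x   [F ::= x]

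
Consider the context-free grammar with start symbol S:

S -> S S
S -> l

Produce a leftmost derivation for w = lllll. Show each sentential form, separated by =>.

S=>SS=>lS=>lSS=>llS=>llSS=>llSSS=>lllSS=>llllS=>lllll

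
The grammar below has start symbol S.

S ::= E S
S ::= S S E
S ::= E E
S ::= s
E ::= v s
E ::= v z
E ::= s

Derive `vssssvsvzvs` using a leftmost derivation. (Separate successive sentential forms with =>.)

S=>ES=>vsS=>vsES=>vssS=>vssSSE=>vssEESE=>vsssESE=>vssssSE=>vssssEEE=>vssssvsEE=>vssssvsvzE=>vssssvsvzvs

S => ES   [S ::= E S]
ES => vsS   [E ::= v s]
vsS => vsES   [S ::= E S]
vsES => vssS   [E ::= s]
vssS => vssSSE   [S ::= S S E]
vssSSE => vssEESE   [S ::= E E]
vssEESE => vsssESE   [E ::= s]
vsssESE => vssssSE   [E ::= s]
vssssSE => vssssEEE   [S ::= E E]
vssssEEE => vssssvsEE   [E ::= v s]
vssssvsEE => vssssvsvzE   [E ::= v z]
vssssvsvzE => vssssvsvzvs   [E ::= v s]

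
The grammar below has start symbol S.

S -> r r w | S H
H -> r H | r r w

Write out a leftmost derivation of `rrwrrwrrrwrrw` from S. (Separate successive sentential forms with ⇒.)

S ⇒ SH   [S -> S H]
SH ⇒ SHH   [S -> S H]
SHH ⇒ SHHH   [S -> S H]
SHHH ⇒ rrwHHH   [S -> r r w]
rrwHHH ⇒ rrwrrwHH   [H -> r r w]
rrwrrwHH ⇒ rrwrrwrHH   [H -> r H]
rrwrrwrHH ⇒ rrwrrwrrrwH   [H -> r r w]
rrwrrwrrrwH ⇒ rrwrrwrrrwrrw   [H -> r r w]

S ⇒ SH ⇒ SHH ⇒ SHHH ⇒ rrwHHH ⇒ rrwrrwHH ⇒ rrwrrwrHH ⇒ rrwrrwrrrwH ⇒ rrwrrwrrrwrrw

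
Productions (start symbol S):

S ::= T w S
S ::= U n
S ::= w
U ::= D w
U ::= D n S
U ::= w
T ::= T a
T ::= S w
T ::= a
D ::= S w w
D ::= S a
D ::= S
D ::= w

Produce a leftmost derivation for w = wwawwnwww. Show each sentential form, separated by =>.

S => TwS   [S ::= T w S]
TwS => TawS   [T ::= T a]
TawS => SwawS   [T ::= S w]
SwawS => wwawS   [S ::= w]
wwawS => wwawTwS   [S ::= T w S]
wwawTwS => wwawSwwS   [T ::= S w]
wwawSwwS => wwawUnwwS   [S ::= U n]
wwawUnwwS => wwawwnwwS   [U ::= w]
wwawwnwwS => wwawwnwww   [S ::= w]

S => TwS => TawS => SwawS => wwawS => wwawTwS => wwawSwwS => wwawUnwwS => wwawwnwwS => wwawwnwww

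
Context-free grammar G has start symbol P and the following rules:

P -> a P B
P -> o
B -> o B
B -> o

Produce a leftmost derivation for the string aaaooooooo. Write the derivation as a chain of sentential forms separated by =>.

P => aPB => aaPBB => aaaPBBB => aaaoBBB => aaaooBBB => aaaoooBBB => aaaooooBB => aaaoooooBB => aaaooooooB => aaaooooooo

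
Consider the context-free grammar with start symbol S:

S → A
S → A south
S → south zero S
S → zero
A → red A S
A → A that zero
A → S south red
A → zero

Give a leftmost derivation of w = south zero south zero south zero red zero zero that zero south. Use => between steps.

S => south zero S => south zero south zero S => south zero south zero south zero S => south zero south zero south zero A south => south zero south zero south zero red A S south => south zero south zero south zero red zero S south => south zero south zero south zero red zero A south => south zero south zero south zero red zero A that zero south => south zero south zero south zero red zero zero that zero south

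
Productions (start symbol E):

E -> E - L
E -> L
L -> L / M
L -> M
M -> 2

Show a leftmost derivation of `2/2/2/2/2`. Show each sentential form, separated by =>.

E => L => L/M => L/M/M => L/M/M/M => L/M/M/M/M => M/M/M/M/M => 2/M/M/M/M => 2/2/M/M/M => 2/2/2/M/M => 2/2/2/2/M => 2/2/2/2/2

E => L   [E -> L]
L => L/M   [L -> L / M]
L/M => L/M/M   [L -> L / M]
L/M/M => L/M/M/M   [L -> L / M]
L/M/M/M => L/M/M/M/M   [L -> L / M]
L/M/M/M/M => M/M/M/M/M   [L -> M]
M/M/M/M/M => 2/M/M/M/M   [M -> 2]
2/M/M/M/M => 2/2/M/M/M   [M -> 2]
2/2/M/M/M => 2/2/2/M/M   [M -> 2]
2/2/2/M/M => 2/2/2/2/M   [M -> 2]
2/2/2/2/M => 2/2/2/2/2   [M -> 2]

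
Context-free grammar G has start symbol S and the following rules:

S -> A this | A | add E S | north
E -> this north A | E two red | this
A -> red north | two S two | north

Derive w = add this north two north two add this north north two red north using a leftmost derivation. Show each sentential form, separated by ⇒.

S ⇒ add E S ⇒ add this north A S ⇒ add this north two S two S ⇒ add this north two north two S ⇒ add this north two north two add E S ⇒ add this north two north two add E two red S ⇒ add this north two north two add this north A two red S ⇒ add this north two north two add this north north two red S ⇒ add this north two north two add this north north two red north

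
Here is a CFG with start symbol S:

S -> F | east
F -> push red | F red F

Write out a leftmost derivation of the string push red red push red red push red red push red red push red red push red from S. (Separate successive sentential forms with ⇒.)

S ⇒ F ⇒ F red F ⇒ push red red F ⇒ push red red F red F ⇒ push red red F red F red F ⇒ push red red push red red F red F ⇒ push red red push red red F red F red F ⇒ push red red push red red push red red F red F ⇒ push red red push red red push red red push red red F ⇒ push red red push red red push red red push red red F red F ⇒ push red red push red red push red red push red red push red red F ⇒ push red red push red red push red red push red red push red red push red

S ⇒ F   [S -> F]
F ⇒ F red F   [F -> F red F]
F red F ⇒ push red red F   [F -> push red]
push red red F ⇒ push red red F red F   [F -> F red F]
push red red F red F ⇒ push red red F red F red F   [F -> F red F]
push red red F red F red F ⇒ push red red push red red F red F   [F -> push red]
push red red push red red F red F ⇒ push red red push red red F red F red F   [F -> F red F]
push red red push red red F red F red F ⇒ push red red push red red push red red F red F   [F -> push red]
push red red push red red push red red F red F ⇒ push red red push red red push red red push red red F   [F -> push red]
push red red push red red push red red push red red F ⇒ push red red push red red push red red push red red F red F   [F -> F red F]
push red red push red red push red red push red red F red F ⇒ push red red push red red push red red push red red push red red F   [F -> push red]
push red red push red red push red red push red red push red red F ⇒ push red red push red red push red red push red red push red red push red   [F -> push red]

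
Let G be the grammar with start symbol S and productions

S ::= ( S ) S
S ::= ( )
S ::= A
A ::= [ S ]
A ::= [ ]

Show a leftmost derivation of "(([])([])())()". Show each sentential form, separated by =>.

S => (S)S   [S ::= ( S ) S]
(S)S => ((S)S)S   [S ::= ( S ) S]
((S)S)S => ((A)S)S   [S ::= A]
((A)S)S => (([])S)S   [A ::= [ ]]
(([])S)S => (([])(S)S)S   [S ::= ( S ) S]
(([])(S)S)S => (([])(A)S)S   [S ::= A]
(([])(A)S)S => (([])([])S)S   [A ::= [ ]]
(([])([])S)S => (([])([])())S   [S ::= ( )]
(([])([])())S => (([])([])())()   [S ::= ( )]

S => (S)S => ((S)S)S => ((A)S)S => (([])S)S => (([])(S)S)S => (([])(A)S)S => (([])([])S)S => (([])([])())S => (([])([])())()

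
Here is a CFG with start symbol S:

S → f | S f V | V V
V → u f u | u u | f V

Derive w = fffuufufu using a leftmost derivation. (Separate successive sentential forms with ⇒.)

S ⇒ VV ⇒ fVV ⇒ ffVV ⇒ fffVV ⇒ fffuuV ⇒ fffuufV ⇒ fffuufufu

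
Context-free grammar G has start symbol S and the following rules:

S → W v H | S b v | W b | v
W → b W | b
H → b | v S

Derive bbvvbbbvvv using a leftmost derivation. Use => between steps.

S => WvH   [S → W v H]
WvH => bWvH   [W → b W]
bWvH => bbvH   [W → b]
bbvH => bbvvS   [H → v S]
bbvvS => bbvvWvH   [S → W v H]
bbvvWvH => bbvvbWvH   [W → b W]
bbvvbWvH => bbvvbbWvH   [W → b W]
bbvvbbWvH => bbvvbbbvH   [W → b]
bbvvbbbvH => bbvvbbbvvS   [H → v S]
bbvvbbbvvS => bbvvbbbvvv   [S → v]

S=>WvH=>bWvH=>bbvH=>bbvvS=>bbvvWvH=>bbvvbWvH=>bbvvbbWvH=>bbvvbbbvH=>bbvvbbbvvS=>bbvvbbbvvv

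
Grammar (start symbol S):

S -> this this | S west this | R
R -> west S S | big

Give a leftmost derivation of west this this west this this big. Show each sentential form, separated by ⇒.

S ⇒ R ⇒ west S S ⇒ west this this S ⇒ west this this R ⇒ west this this west S S ⇒ west this this west this this S ⇒ west this this west this this R ⇒ west this this west this this big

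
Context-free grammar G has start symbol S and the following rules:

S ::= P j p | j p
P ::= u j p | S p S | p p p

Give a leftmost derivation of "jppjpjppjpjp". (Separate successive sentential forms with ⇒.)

S⇒Pjp⇒SpSjp⇒PjppSjp⇒SpSjppSjp⇒jppSjppSjp⇒jppjpjppSjp⇒jppjpjppjpjp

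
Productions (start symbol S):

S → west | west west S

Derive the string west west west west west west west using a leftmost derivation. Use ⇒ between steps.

S ⇒ west west S   [S → west west S]
west west S ⇒ west west west west S   [S → west west S]
west west west west S ⇒ west west west west west west S   [S → west west S]
west west west west west west S ⇒ west west west west west west west   [S → west]

S ⇒ west west S ⇒ west west west west S ⇒ west west west west west west S ⇒ west west west west west west west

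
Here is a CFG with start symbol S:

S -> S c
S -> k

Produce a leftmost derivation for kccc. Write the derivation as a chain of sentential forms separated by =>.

S => Sc   [S -> S c]
Sc => Scc   [S -> S c]
Scc => Sccc   [S -> S c]
Sccc => kccc   [S -> k]

S=>Sc=>Scc=>Sccc=>kccc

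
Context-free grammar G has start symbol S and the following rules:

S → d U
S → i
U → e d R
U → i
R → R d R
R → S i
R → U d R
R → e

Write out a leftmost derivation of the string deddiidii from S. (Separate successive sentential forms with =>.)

S => dU   [S → d U]
dU => dedR   [U → e d R]
dedR => dedRdR   [R → R d R]
dedRdR => dedSidR   [R → S i]
dedSidR => deddUidR   [S → d U]
deddUidR => deddiidR   [U → i]
deddiidR => deddiidSi   [R → S i]
deddiidSi => deddiidii   [S → i]

S => dU => dedR => dedRdR => dedSidR => deddUidR => deddiidR => deddiidSi => deddiidii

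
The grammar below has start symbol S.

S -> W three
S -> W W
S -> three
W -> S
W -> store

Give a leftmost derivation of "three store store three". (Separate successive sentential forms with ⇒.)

S ⇒ W three ⇒ S three ⇒ W W three ⇒ S W three ⇒ W W W three ⇒ S W W three ⇒ three W W three ⇒ three store W three ⇒ three store store three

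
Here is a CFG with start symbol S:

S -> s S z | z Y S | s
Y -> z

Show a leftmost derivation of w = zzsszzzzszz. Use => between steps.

S => zYS => zzS => zzsSz => zzssSzz => zzsszYSzz => zzsszzSzz => zzsszzzYSzz => zzsszzzzSzz => zzsszzzzszz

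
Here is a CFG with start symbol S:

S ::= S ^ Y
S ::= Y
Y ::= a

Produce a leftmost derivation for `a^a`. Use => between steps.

S=>S^Y=>Y^Y=>a^Y=>a^a

S => S^Y   [S ::= S ^ Y]
S^Y => Y^Y   [S ::= Y]
Y^Y => a^Y   [Y ::= a]
a^Y => a^a   [Y ::= a]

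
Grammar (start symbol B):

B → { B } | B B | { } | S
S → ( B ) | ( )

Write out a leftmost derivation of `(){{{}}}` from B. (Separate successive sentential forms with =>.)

B => BB   [B → B B]
BB => SB   [B → S]
SB => ()B   [S → ( )]
()B => (){B}   [B → { B }]
(){B} => (){{B}}   [B → { B }]
(){{B}} => (){{{}}}   [B → { }]

B => BB => SB => ()B => (){B} => (){{B}} => (){{{}}}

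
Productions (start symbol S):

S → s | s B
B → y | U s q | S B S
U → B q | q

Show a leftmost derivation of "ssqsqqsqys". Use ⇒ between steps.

S ⇒ sB ⇒ sSBS ⇒ ssBBS ⇒ ssUsqBS ⇒ ssBqsqBS ⇒ ssUsqqsqBS ⇒ ssqsqqsqBS ⇒ ssqsqqsqyS ⇒ ssqsqqsqys

S ⇒ sB   [S → s B]
sB ⇒ sSBS   [B → S B S]
sSBS ⇒ ssBBS   [S → s B]
ssBBS ⇒ ssUsqBS   [B → U s q]
ssUsqBS ⇒ ssBqsqBS   [U → B q]
ssBqsqBS ⇒ ssUsqqsqBS   [B → U s q]
ssUsqqsqBS ⇒ ssqsqqsqBS   [U → q]
ssqsqqsqBS ⇒ ssqsqqsqyS   [B → y]
ssqsqqsqyS ⇒ ssqsqqsqys   [S → s]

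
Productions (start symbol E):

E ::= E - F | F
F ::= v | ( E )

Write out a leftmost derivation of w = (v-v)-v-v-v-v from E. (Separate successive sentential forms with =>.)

E=>E-F=>E-F-F=>E-F-F-F=>E-F-F-F-F=>F-F-F-F-F=>(E)-F-F-F-F=>(E-F)-F-F-F-F=>(F-F)-F-F-F-F=>(v-F)-F-F-F-F=>(v-v)-F-F-F-F=>(v-v)-v-F-F-F=>(v-v)-v-v-F-F=>(v-v)-v-v-v-F=>(v-v)-v-v-v-v

E => E-F   [E ::= E - F]
E-F => E-F-F   [E ::= E - F]
E-F-F => E-F-F-F   [E ::= E - F]
E-F-F-F => E-F-F-F-F   [E ::= E - F]
E-F-F-F-F => F-F-F-F-F   [E ::= F]
F-F-F-F-F => (E)-F-F-F-F   [F ::= ( E )]
(E)-F-F-F-F => (E-F)-F-F-F-F   [E ::= E - F]
(E-F)-F-F-F-F => (F-F)-F-F-F-F   [E ::= F]
(F-F)-F-F-F-F => (v-F)-F-F-F-F   [F ::= v]
(v-F)-F-F-F-F => (v-v)-F-F-F-F   [F ::= v]
(v-v)-F-F-F-F => (v-v)-v-F-F-F   [F ::= v]
(v-v)-v-F-F-F => (v-v)-v-v-F-F   [F ::= v]
(v-v)-v-v-F-F => (v-v)-v-v-v-F   [F ::= v]
(v-v)-v-v-v-F => (v-v)-v-v-v-v   [F ::= v]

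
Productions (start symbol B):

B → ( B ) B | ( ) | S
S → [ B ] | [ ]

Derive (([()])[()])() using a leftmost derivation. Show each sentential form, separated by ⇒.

B ⇒ (B)B   [B → ( B ) B]
(B)B ⇒ ((B)B)B   [B → ( B ) B]
((B)B)B ⇒ ((S)B)B   [B → S]
((S)B)B ⇒ (([B])B)B   [S → [ B ]]
(([B])B)B ⇒ (([()])B)B   [B → ( )]
(([()])B)B ⇒ (([()])S)B   [B → S]
(([()])S)B ⇒ (([()])[B])B   [S → [ B ]]
(([()])[B])B ⇒ (([()])[()])B   [B → ( )]
(([()])[()])B ⇒ (([()])[()])()   [B → ( )]

B ⇒ (B)B ⇒ ((B)B)B ⇒ ((S)B)B ⇒ (([B])B)B ⇒ (([()])B)B ⇒ (([()])S)B ⇒ (([()])[B])B ⇒ (([()])[()])B ⇒ (([()])[()])()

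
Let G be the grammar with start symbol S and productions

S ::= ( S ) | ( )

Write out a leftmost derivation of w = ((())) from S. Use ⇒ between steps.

S⇒(S)⇒((S))⇒((()))

S ⇒ (S)   [S ::= ( S )]
(S) ⇒ ((S))   [S ::= ( S )]
((S)) ⇒ ((()))   [S ::= ( )]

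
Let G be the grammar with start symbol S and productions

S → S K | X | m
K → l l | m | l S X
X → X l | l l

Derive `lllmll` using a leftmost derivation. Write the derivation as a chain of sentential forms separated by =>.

S => SK => SKK => XKK => XlKK => lllKK => lllmK => lllmll

S => SK   [S → S K]
SK => SKK   [S → S K]
SKK => XKK   [S → X]
XKK => XlKK   [X → X l]
XlKK => lllKK   [X → l l]
lllKK => lllmK   [K → m]
lllmK => lllmll   [K → l l]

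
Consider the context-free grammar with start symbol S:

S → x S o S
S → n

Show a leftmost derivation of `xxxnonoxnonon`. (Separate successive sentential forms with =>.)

S => xSoS   [S → x S o S]
xSoS => xxSoSoS   [S → x S o S]
xxSoSoS => xxxSoSoSoS   [S → x S o S]
xxxSoSoSoS => xxxnoSoSoS   [S → n]
xxxnoSoSoS => xxxnonoSoS   [S → n]
xxxnonoSoS => xxxnonoxSoSoS   [S → x S o S]
xxxnonoxSoSoS => xxxnonoxnoSoS   [S → n]
xxxnonoxnoSoS => xxxnonoxnonoS   [S → n]
xxxnonoxnonoS => xxxnonoxnonon   [S → n]

S => xSoS => xxSoSoS => xxxSoSoSoS => xxxnoSoSoS => xxxnonoSoS => xxxnonoxSoSoS => xxxnonoxnoSoS => xxxnonoxnonoS => xxxnonoxnonon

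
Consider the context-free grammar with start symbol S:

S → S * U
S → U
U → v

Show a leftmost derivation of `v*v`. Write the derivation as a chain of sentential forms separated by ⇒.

S⇒S*U⇒U*U⇒v*U⇒v*v

S ⇒ S*U   [S → S * U]
S*U ⇒ U*U   [S → U]
U*U ⇒ v*U   [U → v]
v*U ⇒ v*v   [U → v]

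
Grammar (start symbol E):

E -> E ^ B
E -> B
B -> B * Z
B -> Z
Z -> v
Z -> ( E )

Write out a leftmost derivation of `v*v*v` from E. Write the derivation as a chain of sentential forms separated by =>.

E => B => B*Z => B*Z*Z => Z*Z*Z => v*Z*Z => v*v*Z => v*v*v

E => B   [E -> B]
B => B*Z   [B -> B * Z]
B*Z => B*Z*Z   [B -> B * Z]
B*Z*Z => Z*Z*Z   [B -> Z]
Z*Z*Z => v*Z*Z   [Z -> v]
v*Z*Z => v*v*Z   [Z -> v]
v*v*Z => v*v*v   [Z -> v]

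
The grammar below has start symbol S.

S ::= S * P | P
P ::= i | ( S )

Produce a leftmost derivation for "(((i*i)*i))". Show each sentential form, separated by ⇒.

S ⇒ P   [S ::= P]
P ⇒ (S)   [P ::= ( S )]
(S) ⇒ (P)   [S ::= P]
(P) ⇒ ((S))   [P ::= ( S )]
((S)) ⇒ ((S*P))   [S ::= S * P]
((S*P)) ⇒ ((P*P))   [S ::= P]
((P*P)) ⇒ (((S)*P))   [P ::= ( S )]
(((S)*P)) ⇒ (((S*P)*P))   [S ::= S * P]
(((S*P)*P)) ⇒ (((P*P)*P))   [S ::= P]
(((P*P)*P)) ⇒ (((i*P)*P))   [P ::= i]
(((i*P)*P)) ⇒ (((i*i)*P))   [P ::= i]
(((i*i)*P)) ⇒ (((i*i)*i))   [P ::= i]

S ⇒ P ⇒ (S) ⇒ (P) ⇒ ((S)) ⇒ ((S*P)) ⇒ ((P*P)) ⇒ (((S)*P)) ⇒ (((S*P)*P)) ⇒ (((P*P)*P)) ⇒ (((i*P)*P)) ⇒ (((i*i)*P)) ⇒ (((i*i)*i))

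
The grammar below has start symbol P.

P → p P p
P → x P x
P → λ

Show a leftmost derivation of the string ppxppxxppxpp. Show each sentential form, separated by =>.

P => pPp => ppPpp => ppxPxpp => ppxpPpxpp => ppxppPppxpp => ppxppxPxppxpp => ppxppxxppxpp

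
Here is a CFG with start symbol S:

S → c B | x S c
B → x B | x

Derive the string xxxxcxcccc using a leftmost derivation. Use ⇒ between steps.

S ⇒ xSc ⇒ xxScc ⇒ xxxSccc ⇒ xxxxScccc ⇒ xxxxcBcccc ⇒ xxxxcxcccc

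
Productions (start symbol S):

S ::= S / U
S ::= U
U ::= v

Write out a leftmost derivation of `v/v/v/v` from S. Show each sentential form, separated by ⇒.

S ⇒ S/U   [S ::= S / U]
S/U ⇒ S/U/U   [S ::= S / U]
S/U/U ⇒ S/U/U/U   [S ::= S / U]
S/U/U/U ⇒ U/U/U/U   [S ::= U]
U/U/U/U ⇒ v/U/U/U   [U ::= v]
v/U/U/U ⇒ v/v/U/U   [U ::= v]
v/v/U/U ⇒ v/v/v/U   [U ::= v]
v/v/v/U ⇒ v/v/v/v   [U ::= v]

S ⇒ S/U ⇒ S/U/U ⇒ S/U/U/U ⇒ U/U/U/U ⇒ v/U/U/U ⇒ v/v/U/U ⇒ v/v/v/U ⇒ v/v/v/v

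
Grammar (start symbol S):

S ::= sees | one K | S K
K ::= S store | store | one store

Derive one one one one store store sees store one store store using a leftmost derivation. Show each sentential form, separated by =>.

S => one K => one S store => one S K store => one S K K store => one one K K K store => one one S store K K store => one one one K store K K store => one one one one store store K K store => one one one one store store S store K store => one one one one store store sees store K store => one one one one store store sees store one store store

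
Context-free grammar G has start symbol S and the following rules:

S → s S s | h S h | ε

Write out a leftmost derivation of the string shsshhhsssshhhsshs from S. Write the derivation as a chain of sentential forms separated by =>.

S => sSs   [S → s S s]
sSs => shShs   [S → h S h]
shShs => shsSshs   [S → s S s]
shsSshs => shssSsshs   [S → s S s]
shssSsshs => shsshShsshs   [S → h S h]
shsshShsshs => shsshhShhsshs   [S → h S h]
shsshhShhsshs => shsshhhShhhsshs   [S → h S h]
shsshhhShhhsshs => shsshhhsSshhhsshs   [S → s S s]
shsshhhsSshhhsshs => shsshhhssSsshhhsshs   [S → s S s]
shsshhhssSsshhhsshs => shsshhhsssshhhsshs   [S → ε]

S=>sSs=>shShs=>shsSshs=>shssSsshs=>shsshShsshs=>shsshhShhsshs=>shsshhhShhhsshs=>shsshhhsSshhhsshs=>shsshhhssSsshhhsshs=>shsshhhsssshhhsshs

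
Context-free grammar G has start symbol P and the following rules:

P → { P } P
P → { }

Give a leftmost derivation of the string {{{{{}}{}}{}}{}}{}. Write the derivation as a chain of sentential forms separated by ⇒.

P ⇒ {P}P   [P → { P } P]
{P}P ⇒ {{P}P}P   [P → { P } P]
{{P}P}P ⇒ {{{P}P}P}P   [P → { P } P]
{{{P}P}P}P ⇒ {{{{P}P}P}P}P   [P → { P } P]
{{{{P}P}P}P}P ⇒ {{{{{}}P}P}P}P   [P → { }]
{{{{{}}P}P}P}P ⇒ {{{{{}}{}}P}P}P   [P → { }]
{{{{{}}{}}P}P}P ⇒ {{{{{}}{}}{}}P}P   [P → { }]
{{{{{}}{}}{}}P}P ⇒ {{{{{}}{}}{}}{}}P   [P → { }]
{{{{{}}{}}{}}{}}P ⇒ {{{{{}}{}}{}}{}}{}   [P → { }]

P ⇒ {P}P ⇒ {{P}P}P ⇒ {{{P}P}P}P ⇒ {{{{P}P}P}P}P ⇒ {{{{{}}P}P}P}P ⇒ {{{{{}}{}}P}P}P ⇒ {{{{{}}{}}{}}P}P ⇒ {{{{{}}{}}{}}{}}P ⇒ {{{{{}}{}}{}}{}}{}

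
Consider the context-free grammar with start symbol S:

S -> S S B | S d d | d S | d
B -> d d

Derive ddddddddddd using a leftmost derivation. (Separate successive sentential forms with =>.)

S => SSB => SSBSB => SddSBSB => dSddSBSB => ddSddSBSB => dddddSBSB => ddddddBSB => ddddddddSB => dddddddddB => ddddddddddd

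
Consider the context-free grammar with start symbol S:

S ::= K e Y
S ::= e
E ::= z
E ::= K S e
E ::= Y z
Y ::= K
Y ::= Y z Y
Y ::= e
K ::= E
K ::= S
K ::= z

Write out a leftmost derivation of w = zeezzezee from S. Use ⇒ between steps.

S ⇒ KeY   [S ::= K e Y]
KeY ⇒ SeY   [K ::= S]
SeY ⇒ KeYeY   [S ::= K e Y]
KeYeY ⇒ SeYeY   [K ::= S]
SeYeY ⇒ KeYeYeY   [S ::= K e Y]
KeYeYeY ⇒ EeYeYeY   [K ::= E]
EeYeYeY ⇒ zeYeYeY   [E ::= z]
zeYeYeY ⇒ zeYzYeYeY   [Y ::= Y z Y]
zeYzYeYeY ⇒ zeezYeYeY   [Y ::= e]
zeezYeYeY ⇒ zeezKeYeY   [Y ::= K]
zeezKeYeY ⇒ zeezzeYeY   [K ::= z]
zeezzeYeY ⇒ zeezzeKeY   [Y ::= K]
zeezzeKeY ⇒ zeezzezeY   [K ::= z]
zeezzezeY ⇒ zeezzezee   [Y ::= e]

S ⇒ KeY ⇒ SeY ⇒ KeYeY ⇒ SeYeY ⇒ KeYeYeY ⇒ EeYeYeY ⇒ zeYeYeY ⇒ zeYzYeYeY ⇒ zeezYeYeY ⇒ zeezKeYeY ⇒ zeezzeYeY ⇒ zeezzeKeY ⇒ zeezzezeY ⇒ zeezzezee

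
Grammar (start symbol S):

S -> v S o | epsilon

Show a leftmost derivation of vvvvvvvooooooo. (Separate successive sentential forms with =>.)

S => vSo   [S -> v S o]
vSo => vvSoo   [S -> v S o]
vvSoo => vvvSooo   [S -> v S o]
vvvSooo => vvvvSoooo   [S -> v S o]
vvvvSoooo => vvvvvSooooo   [S -> v S o]
vvvvvSooooo => vvvvvvSoooooo   [S -> v S o]
vvvvvvSoooooo => vvvvvvvSooooooo   [S -> v S o]
vvvvvvvSooooooo => vvvvvvvooooooo   [S -> epsilon]

S=>vSo=>vvSoo=>vvvSooo=>vvvvSoooo=>vvvvvSooooo=>vvvvvvSoooooo=>vvvvvvvSooooooo=>vvvvvvvooooooo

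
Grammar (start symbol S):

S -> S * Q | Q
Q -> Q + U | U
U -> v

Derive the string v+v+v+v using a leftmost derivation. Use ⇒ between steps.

S⇒Q⇒Q+U⇒Q+U+U⇒Q+U+U+U⇒U+U+U+U⇒v+U+U+U⇒v+v+U+U⇒v+v+v+U⇒v+v+v+v

S ⇒ Q   [S -> Q]
Q ⇒ Q+U   [Q -> Q + U]
Q+U ⇒ Q+U+U   [Q -> Q + U]
Q+U+U ⇒ Q+U+U+U   [Q -> Q + U]
Q+U+U+U ⇒ U+U+U+U   [Q -> U]
U+U+U+U ⇒ v+U+U+U   [U -> v]
v+U+U+U ⇒ v+v+U+U   [U -> v]
v+v+U+U ⇒ v+v+v+U   [U -> v]
v+v+v+U ⇒ v+v+v+v   [U -> v]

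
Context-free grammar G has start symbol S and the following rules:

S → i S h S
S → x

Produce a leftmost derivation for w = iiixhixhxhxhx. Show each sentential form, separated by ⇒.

S ⇒ iShS ⇒ iiShShS ⇒ iiiShShShS ⇒ iiixhShShS ⇒ iiixhiShShShS ⇒ iiixhixhShShS ⇒ iiixhixhxhShS ⇒ iiixhixhxhxhS ⇒ iiixhixhxhxhx

S ⇒ iShS   [S → i S h S]
iShS ⇒ iiShShS   [S → i S h S]
iiShShS ⇒ iiiShShShS   [S → i S h S]
iiiShShShS ⇒ iiixhShShS   [S → x]
iiixhShShS ⇒ iiixhiShShShS   [S → i S h S]
iiixhiShShShS ⇒ iiixhixhShShS   [S → x]
iiixhixhShShS ⇒ iiixhixhxhShS   [S → x]
iiixhixhxhShS ⇒ iiixhixhxhxhS   [S → x]
iiixhixhxhxhS ⇒ iiixhixhxhxhx   [S → x]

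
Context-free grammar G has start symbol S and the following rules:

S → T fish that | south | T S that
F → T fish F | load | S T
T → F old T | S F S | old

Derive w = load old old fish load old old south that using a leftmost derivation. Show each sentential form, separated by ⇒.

S ⇒ T S that ⇒ F old T S that ⇒ T fish F old T S that ⇒ F old T fish F old T S that ⇒ load old T fish F old T S that ⇒ load old old fish F old T S that ⇒ load old old fish load old T S that ⇒ load old old fish load old old S that ⇒ load old old fish load old old south that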